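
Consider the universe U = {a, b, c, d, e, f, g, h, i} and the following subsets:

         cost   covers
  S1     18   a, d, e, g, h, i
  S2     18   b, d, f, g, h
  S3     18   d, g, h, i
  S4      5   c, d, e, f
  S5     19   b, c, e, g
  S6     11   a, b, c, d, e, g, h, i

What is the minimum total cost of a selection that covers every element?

S4, S6 cover every element at cost 5 + 11 = 16.
Any cover uses at least 2 sets; among all covering selections none totals below 16.

16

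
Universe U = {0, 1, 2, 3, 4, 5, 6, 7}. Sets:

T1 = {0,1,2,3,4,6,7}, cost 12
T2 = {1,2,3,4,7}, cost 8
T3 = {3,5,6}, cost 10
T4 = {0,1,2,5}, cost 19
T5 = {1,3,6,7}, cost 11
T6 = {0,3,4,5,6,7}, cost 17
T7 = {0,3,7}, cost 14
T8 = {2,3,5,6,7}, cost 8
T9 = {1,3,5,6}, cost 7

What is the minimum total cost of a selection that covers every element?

19

T1, T9 cover every element at cost 12 + 7 = 19.
Any cover uses at least 2 sets; among all covering selections none totals below 19.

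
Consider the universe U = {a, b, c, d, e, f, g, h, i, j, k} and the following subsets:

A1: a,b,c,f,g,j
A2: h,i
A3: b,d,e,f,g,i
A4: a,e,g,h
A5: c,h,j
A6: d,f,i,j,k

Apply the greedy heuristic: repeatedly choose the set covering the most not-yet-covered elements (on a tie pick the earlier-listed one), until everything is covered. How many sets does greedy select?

4

Pick 1: A1 covers 6 new elements (a, b, c, f, g, j).
Pick 2: A3 covers 3 new elements (d, e, i).
Pick 3: A2 covers 1 new elements (h).
Pick 4: A6 covers 1 new elements (k).
Greedy uses 4 sets. (The true minimum is 3.)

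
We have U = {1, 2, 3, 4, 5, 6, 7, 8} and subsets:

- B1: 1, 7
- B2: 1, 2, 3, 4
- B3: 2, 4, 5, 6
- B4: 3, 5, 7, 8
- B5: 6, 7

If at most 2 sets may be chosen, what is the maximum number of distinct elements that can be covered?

7

Choosing B2, B4 covers {1, 2, 3, 4, 5, 7, 8} — 7 elements.
No choice of 2 sets does better; here 6 is left uncovered.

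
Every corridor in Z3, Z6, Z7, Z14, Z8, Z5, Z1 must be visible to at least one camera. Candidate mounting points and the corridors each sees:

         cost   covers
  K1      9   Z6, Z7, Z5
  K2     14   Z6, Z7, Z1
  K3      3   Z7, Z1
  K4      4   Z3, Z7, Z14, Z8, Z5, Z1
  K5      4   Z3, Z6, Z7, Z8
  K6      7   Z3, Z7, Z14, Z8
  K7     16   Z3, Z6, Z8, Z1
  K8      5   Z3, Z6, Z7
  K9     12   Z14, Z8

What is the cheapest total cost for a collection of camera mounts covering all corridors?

8

K4, K5 cover every corridor at cost 4 + 4 = 8.
Any cover uses at least 2 camera mounts; among all covering selections none totals below 8.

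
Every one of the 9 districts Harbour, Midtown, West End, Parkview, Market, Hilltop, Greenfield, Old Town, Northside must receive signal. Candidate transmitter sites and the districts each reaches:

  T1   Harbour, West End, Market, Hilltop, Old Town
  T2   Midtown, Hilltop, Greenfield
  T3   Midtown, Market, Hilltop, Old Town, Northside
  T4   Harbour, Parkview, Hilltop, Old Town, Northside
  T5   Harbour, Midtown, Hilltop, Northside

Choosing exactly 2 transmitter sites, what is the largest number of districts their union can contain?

Choosing T1, T2 covers {Harbour, Midtown, West End, Market, Hilltop, Greenfield, Old Town} — 7 districts.
No choice of 2 transmitter sites does better; here Parkview, Northside are left uncovered.

7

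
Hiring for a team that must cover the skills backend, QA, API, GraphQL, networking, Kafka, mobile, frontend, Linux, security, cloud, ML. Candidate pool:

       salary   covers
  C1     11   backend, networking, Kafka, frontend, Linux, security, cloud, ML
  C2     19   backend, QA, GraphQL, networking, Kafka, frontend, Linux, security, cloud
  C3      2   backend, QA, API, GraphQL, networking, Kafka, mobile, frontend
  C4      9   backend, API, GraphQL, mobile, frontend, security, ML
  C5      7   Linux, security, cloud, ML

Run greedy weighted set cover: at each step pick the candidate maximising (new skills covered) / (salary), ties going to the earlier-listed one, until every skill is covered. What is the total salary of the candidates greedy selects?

9

Pick 1: C3 adds 8 new (backend, QA, API, GraphQL, networking, Kafka, mobile, frontend) at salary 2 (ratio 8/2).
Pick 2: C5 adds 4 new (Linux, security, cloud, ML) at salary 7 (ratio 4/7).
Greedy total salary: 2 + 7 = 9.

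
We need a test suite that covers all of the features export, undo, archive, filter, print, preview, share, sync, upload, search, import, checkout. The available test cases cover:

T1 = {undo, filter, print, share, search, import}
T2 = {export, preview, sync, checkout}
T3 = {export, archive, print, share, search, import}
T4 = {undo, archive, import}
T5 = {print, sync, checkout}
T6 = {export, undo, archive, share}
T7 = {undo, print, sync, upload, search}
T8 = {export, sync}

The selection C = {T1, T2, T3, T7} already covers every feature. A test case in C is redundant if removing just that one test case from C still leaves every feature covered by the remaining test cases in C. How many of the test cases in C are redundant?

0

Drop T1: filter uncovered — not redundant.
Drop T2: preview, checkout uncovered — not redundant.
Drop T3: archive uncovered — not redundant.
Drop T7: upload uncovered — not redundant.
None of the test cases in C is redundant.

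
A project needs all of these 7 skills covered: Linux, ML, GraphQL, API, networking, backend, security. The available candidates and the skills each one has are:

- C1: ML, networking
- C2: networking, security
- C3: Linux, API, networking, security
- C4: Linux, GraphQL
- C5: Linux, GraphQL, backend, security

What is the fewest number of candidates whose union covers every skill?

3

C1, C3, C5 together cover {Linux, ML, GraphQL, API, networking, backend, security} — every skill.
No 2 of the 5 candidates cover everything (all 10 pairs fall short), so 3 is minimum.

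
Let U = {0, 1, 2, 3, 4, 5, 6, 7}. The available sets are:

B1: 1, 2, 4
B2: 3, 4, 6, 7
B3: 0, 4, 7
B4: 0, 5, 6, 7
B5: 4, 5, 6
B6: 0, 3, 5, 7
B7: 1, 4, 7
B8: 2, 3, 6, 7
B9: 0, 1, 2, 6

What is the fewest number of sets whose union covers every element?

B1, B2, B4 together cover {0, 1, 2, 3, 4, 5, 6, 7} — every element.
No 2 of the 9 sets cover everything (all 36 pairs fall short), so 3 is minimum.

3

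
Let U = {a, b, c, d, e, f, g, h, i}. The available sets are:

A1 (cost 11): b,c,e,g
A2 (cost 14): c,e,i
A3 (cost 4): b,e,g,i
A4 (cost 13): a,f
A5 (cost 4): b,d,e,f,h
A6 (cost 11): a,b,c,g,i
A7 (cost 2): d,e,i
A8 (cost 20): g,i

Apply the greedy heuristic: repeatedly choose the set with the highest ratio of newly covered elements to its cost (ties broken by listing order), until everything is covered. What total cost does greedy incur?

17

Pick 1: A7 adds 3 new (d, e, i) at cost 2 (ratio 3/2).
Pick 2: A5 adds 3 new (b, f, h) at cost 4 (ratio 3/4).
Pick 3: A6 adds 3 new (a, c, g) at cost 11 (ratio 3/11).
Greedy total cost: 2 + 4 + 11 = 17. (The true optimum is 15, so greedy overshoots here.)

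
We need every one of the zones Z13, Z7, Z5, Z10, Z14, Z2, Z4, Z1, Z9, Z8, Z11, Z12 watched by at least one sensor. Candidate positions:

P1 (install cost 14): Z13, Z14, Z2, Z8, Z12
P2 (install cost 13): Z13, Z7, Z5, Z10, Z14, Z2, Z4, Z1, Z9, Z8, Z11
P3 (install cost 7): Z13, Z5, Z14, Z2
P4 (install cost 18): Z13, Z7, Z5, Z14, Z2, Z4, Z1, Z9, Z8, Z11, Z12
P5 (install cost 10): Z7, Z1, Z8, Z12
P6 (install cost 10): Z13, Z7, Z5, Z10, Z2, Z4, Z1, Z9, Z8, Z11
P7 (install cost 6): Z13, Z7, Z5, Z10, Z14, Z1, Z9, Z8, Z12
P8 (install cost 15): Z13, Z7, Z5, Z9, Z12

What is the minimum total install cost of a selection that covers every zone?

16

P6, P7 cover every zone at install cost 10 + 6 = 16.
Any cover uses at least 2 sensor positions; among all covering selections none totals below 16.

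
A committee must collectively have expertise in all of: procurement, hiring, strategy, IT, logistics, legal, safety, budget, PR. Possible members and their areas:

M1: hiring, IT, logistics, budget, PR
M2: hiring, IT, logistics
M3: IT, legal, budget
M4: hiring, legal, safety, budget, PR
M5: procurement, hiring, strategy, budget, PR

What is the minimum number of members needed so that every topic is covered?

M1, M4, M5 together cover {procurement, hiring, strategy, IT, logistics, legal, safety, budget, PR} — every topic.
No 2 of the 5 members cover everything (all 10 pairs fall short), so 3 is minimum.

3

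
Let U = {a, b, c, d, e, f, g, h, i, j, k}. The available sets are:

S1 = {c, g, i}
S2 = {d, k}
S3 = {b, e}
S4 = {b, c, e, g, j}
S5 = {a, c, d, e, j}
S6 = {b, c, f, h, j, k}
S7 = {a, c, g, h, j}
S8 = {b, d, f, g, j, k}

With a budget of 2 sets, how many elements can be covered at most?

Choosing S5, S6 covers {a, b, c, d, e, f, h, j, k} — 9 elements.
No choice of 2 sets does better; here g, i are left uncovered.

9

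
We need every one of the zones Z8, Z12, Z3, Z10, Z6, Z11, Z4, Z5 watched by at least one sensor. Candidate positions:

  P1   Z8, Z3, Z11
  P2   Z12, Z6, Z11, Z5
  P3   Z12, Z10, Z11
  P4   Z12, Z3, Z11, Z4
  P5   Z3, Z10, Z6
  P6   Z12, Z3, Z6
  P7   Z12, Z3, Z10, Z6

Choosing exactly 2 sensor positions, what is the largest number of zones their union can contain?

6

Choosing P1, P2 covers {Z8, Z12, Z3, Z6, Z11, Z5} — 6 zones.
No choice of 2 sensor positions does better; here Z10, Z4 are left uncovered.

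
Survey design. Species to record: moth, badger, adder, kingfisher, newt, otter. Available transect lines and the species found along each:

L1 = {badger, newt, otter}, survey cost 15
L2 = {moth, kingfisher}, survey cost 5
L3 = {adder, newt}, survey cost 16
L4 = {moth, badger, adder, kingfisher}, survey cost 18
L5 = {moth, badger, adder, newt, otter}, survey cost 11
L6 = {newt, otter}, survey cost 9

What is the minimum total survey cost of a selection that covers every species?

16

L2, L5 cover every species at survey cost 5 + 11 = 16.
Any cover uses at least 2 transects; among all covering selections none totals below 16.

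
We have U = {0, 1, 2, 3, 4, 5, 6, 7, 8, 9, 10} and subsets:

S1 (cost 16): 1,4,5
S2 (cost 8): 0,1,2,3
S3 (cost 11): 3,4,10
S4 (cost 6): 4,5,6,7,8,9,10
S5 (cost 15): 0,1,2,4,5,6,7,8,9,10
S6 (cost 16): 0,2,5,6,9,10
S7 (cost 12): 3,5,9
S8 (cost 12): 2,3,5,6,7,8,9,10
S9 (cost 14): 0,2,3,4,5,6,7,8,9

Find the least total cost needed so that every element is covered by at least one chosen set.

S2, S4 cover every element at cost 8 + 6 = 14.
Any cover uses at least 2 sets; among all covering selections none totals below 14.

14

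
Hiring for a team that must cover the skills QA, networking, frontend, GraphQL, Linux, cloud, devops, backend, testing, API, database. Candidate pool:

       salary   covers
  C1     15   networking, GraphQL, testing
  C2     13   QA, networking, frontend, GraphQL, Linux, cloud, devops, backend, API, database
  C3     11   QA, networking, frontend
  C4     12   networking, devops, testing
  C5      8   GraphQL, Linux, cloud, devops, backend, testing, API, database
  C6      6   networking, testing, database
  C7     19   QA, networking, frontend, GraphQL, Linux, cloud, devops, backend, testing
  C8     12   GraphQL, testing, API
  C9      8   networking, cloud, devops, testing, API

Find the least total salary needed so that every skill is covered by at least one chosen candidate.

C2, C6 cover every skill at salary 13 + 6 = 19.
Any cover uses at least 2 candidates; among all covering selections none totals below 19.

19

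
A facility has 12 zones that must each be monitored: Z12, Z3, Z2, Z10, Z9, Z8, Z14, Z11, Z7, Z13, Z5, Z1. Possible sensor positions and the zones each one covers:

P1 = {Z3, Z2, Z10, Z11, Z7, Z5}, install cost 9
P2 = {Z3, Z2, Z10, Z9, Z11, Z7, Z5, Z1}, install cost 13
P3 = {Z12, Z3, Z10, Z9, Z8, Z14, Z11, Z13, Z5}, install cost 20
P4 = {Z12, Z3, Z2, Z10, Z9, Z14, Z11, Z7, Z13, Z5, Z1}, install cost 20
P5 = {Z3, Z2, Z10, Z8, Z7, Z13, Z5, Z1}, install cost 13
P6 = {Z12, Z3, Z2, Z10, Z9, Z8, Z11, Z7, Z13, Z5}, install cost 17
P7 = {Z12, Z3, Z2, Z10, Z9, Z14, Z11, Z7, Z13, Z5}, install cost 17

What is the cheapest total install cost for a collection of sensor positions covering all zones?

30

P5, P7 cover every zone at install cost 13 + 17 = 30.
Any cover uses at least 2 sensor positions; among all covering selections none totals below 30.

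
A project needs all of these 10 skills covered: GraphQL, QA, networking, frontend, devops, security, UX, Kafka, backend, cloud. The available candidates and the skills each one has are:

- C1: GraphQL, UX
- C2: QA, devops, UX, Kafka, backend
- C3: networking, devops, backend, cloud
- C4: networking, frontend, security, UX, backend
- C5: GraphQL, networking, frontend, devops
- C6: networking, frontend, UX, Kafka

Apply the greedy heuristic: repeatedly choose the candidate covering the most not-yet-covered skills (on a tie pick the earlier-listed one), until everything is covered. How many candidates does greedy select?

4

Pick 1: C2 covers 5 new skills (QA, devops, UX, Kafka, backend).
Pick 2: C4 covers 3 new skills (networking, frontend, security).
Pick 3: C1 covers 1 new skills (GraphQL).
Pick 4: C3 covers 1 new skills (cloud).
Greedy uses 4 candidates.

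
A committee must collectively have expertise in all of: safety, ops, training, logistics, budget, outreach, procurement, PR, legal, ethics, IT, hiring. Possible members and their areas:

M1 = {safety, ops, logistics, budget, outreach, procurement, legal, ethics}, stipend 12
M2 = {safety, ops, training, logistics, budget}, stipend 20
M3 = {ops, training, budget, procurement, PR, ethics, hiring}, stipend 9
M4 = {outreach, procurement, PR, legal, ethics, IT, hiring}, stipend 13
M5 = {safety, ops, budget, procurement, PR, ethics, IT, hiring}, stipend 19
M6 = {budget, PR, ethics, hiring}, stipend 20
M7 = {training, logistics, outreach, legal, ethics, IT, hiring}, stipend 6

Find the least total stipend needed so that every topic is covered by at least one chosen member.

25

M5, M7 cover every topic at stipend 19 + 6 = 25.
Any cover uses at least 2 members; among all covering selections none totals below 25.
Greedy by coverage-per-stipend would pick M7, M3, M1 for 27 — worse than the optimum 25.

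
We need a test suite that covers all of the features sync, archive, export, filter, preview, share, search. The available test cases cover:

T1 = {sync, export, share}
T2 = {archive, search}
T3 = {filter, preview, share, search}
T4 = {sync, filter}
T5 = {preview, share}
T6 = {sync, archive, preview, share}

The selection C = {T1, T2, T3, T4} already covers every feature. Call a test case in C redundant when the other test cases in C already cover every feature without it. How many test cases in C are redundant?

Drop T1: export uncovered — not redundant.
Drop T2: archive uncovered — not redundant.
Drop T3: preview uncovered — not redundant.
Drop T4: the rest still cover every feature — redundant.
1 redundant: T4.

1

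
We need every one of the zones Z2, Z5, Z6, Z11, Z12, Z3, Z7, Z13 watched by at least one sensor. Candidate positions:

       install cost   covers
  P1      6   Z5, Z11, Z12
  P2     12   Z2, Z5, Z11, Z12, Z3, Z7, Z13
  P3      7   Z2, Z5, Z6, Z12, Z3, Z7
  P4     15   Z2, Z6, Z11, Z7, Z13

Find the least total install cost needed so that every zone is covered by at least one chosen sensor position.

P2, P3 cover every zone at install cost 12 + 7 = 19.
Any cover uses at least 2 sensor positions; among all covering selections none totals below 19.
Greedy by coverage-per-install cost would pick P3, P1, P2 for 25 — worse than the optimum 19.

19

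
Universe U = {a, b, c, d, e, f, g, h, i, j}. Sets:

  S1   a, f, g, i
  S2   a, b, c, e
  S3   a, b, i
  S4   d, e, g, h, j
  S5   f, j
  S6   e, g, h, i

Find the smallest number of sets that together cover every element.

3

S1, S2, S4 together cover {a, b, c, d, e, f, g, h, i, j} — every element.
No 2 of the 6 sets cover everything (all 15 pairs fall short), so 3 is minimum.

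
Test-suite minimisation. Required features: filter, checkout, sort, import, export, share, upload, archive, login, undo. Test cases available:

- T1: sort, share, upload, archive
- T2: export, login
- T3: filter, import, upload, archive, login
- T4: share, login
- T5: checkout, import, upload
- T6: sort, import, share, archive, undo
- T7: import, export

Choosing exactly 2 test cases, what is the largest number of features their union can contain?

Choosing T3, T6 covers {filter, sort, import, share, upload, archive, login, undo} — 8 features.
No choice of 2 test cases does better; here checkout, export are left uncovered.

8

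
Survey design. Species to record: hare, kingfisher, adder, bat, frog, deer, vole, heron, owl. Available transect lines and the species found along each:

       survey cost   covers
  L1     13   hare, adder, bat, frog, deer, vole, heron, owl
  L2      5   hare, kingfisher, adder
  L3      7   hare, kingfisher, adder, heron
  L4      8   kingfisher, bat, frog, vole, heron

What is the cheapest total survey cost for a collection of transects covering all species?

L1, L2 cover every species at survey cost 13 + 5 = 18.
Any cover uses at least 2 transects; among all covering selections none totals below 18.

18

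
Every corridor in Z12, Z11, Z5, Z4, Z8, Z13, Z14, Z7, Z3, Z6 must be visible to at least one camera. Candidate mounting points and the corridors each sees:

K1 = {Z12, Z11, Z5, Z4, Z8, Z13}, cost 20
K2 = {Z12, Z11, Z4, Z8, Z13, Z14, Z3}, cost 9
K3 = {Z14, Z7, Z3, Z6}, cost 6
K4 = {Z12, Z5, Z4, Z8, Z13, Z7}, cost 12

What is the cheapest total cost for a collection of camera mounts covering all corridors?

26

K1, K3 cover every corridor at cost 20 + 6 = 26.
Any cover uses at least 2 camera mounts; among all covering selections none totals below 26.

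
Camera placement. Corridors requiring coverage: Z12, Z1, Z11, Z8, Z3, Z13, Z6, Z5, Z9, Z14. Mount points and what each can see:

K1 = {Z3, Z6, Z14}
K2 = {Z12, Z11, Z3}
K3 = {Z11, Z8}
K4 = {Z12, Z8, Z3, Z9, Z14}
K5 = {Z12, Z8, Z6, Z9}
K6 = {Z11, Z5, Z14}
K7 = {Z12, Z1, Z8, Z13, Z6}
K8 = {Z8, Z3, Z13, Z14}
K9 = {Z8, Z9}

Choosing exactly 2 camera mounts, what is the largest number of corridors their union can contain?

Choosing K4, K7 covers {Z12, Z1, Z8, Z3, Z13, Z6, Z9, Z14} — 8 corridors.
No choice of 2 camera mounts does better; here Z11, Z5 are left uncovered.

8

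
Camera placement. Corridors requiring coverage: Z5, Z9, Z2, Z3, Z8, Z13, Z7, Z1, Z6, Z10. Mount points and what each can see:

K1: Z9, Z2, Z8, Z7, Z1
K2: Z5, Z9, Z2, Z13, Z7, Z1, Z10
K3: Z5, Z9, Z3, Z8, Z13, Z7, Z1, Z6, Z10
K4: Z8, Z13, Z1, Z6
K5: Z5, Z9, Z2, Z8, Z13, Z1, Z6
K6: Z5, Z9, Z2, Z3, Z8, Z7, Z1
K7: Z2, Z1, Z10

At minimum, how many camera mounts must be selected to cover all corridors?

2

K1, K3 together cover {Z5, Z9, Z2, Z3, Z8, Z13, Z7, Z1, Z6, Z10} — every corridor.
No single camera mount contains all 10 corridors, so 2 is optimal.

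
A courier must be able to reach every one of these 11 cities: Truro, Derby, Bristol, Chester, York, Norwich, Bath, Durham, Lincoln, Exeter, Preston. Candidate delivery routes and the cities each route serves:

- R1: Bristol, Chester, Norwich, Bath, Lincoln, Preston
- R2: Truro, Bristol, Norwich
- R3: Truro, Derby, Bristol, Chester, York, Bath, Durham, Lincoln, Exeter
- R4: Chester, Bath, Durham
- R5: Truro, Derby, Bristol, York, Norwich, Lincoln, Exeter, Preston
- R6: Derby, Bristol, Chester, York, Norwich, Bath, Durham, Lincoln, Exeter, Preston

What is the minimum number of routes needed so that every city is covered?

R1, R3 together cover {Truro, Derby, Bristol, Chester, York, Norwich, Bath, Durham, Lincoln, Exeter, Preston} — every city.
No single route contains all 11 cities, so 2 is optimal.

2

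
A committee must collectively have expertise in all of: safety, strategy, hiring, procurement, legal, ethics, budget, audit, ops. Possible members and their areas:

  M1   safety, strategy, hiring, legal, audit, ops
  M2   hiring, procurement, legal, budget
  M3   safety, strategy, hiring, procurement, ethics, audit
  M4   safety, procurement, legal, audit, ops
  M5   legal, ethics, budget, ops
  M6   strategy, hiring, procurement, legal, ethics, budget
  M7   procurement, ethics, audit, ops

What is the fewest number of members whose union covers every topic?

2

M1, M6 together cover {safety, strategy, hiring, procurement, legal, ethics, budget, audit, ops} — every topic.
No single member contains all 9 topics, so 2 is optimal.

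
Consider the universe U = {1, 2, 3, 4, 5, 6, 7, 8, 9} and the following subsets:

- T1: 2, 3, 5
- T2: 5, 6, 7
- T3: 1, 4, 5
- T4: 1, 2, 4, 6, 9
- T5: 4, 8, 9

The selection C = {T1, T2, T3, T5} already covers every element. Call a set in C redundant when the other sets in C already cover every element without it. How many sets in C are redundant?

Drop T1: 2, 3 uncovered — not redundant.
Drop T2: 6, 7 uncovered — not redundant.
Drop T3: 1 uncovered — not redundant.
Drop T5: 8, 9 uncovered — not redundant.
None of the sets in C is redundant.

0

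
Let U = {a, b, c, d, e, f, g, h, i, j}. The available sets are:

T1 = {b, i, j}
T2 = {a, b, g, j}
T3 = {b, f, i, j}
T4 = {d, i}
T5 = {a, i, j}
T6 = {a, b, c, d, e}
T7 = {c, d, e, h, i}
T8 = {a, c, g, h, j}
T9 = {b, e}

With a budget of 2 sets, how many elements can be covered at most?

Choosing T2, T7 covers {a, b, c, d, e, g, h, i, j} — 9 elements.
No choice of 2 sets does better; here f is left uncovered.

9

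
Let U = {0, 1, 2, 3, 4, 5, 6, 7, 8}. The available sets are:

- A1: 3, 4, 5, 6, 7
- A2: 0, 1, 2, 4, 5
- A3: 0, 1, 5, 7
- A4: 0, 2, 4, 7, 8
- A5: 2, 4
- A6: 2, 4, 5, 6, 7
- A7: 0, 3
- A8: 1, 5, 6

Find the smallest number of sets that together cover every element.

A1, A2, A4 together cover {0, 1, 2, 3, 4, 5, 6, 7, 8} — every element.
No 2 of the 8 sets cover everything (all 28 pairs fall short), so 3 is minimum.

3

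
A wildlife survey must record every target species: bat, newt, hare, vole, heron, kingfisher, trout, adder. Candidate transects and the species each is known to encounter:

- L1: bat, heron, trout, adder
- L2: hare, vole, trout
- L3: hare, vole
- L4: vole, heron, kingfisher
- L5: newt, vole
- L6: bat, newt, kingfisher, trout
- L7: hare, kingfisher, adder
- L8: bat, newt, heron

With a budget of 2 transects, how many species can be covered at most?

Choosing L1, L2 covers {bat, hare, vole, heron, trout, adder} — 6 species.
No choice of 2 transects does better; here newt, kingfisher are left uncovered.

6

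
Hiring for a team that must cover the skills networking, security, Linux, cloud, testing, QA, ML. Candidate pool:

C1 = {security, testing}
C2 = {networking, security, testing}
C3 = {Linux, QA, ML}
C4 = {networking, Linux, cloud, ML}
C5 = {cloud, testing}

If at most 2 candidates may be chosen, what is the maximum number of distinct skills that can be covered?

6

Choosing C1, C4 covers {networking, security, Linux, cloud, testing, ML} — 6 skills.
No choice of 2 candidates does better; here QA is left uncovered.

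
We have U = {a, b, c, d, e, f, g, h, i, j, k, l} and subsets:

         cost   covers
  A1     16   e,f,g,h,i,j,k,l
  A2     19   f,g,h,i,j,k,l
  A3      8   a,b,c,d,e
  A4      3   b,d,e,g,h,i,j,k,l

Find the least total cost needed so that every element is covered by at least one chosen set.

A1, A3 cover every element at cost 16 + 8 = 24.
Any cover uses at least 2 sets; among all covering selections none totals below 24.
Greedy by coverage-per-cost would pick A4, A3, A1 for 27 — worse than the optimum 24.

24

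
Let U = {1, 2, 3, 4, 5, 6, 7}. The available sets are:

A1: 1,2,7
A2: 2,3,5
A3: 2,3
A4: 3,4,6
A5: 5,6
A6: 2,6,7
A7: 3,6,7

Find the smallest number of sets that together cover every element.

3

A1, A2, A4 together cover {1, 2, 3, 4, 5, 6, 7} — every element.
No 2 of the 7 sets cover everything (all 21 pairs fall short), so 3 is minimum.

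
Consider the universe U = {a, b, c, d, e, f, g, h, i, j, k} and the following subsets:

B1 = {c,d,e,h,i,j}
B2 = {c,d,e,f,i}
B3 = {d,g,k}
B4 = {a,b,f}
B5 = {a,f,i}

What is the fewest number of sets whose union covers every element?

B1, B3, B4 together cover {a, b, c, d, e, f, g, h, i, j, k} — every element.
No 2 of the 5 sets cover everything (all 10 pairs fall short), so 3 is minimum.

3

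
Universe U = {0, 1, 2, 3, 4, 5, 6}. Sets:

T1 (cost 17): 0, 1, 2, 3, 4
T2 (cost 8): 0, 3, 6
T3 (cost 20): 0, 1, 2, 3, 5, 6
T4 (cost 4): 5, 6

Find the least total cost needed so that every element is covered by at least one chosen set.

21

T1, T4 cover every element at cost 17 + 4 = 21.
Any cover uses at least 2 sets; among all covering selections none totals below 21.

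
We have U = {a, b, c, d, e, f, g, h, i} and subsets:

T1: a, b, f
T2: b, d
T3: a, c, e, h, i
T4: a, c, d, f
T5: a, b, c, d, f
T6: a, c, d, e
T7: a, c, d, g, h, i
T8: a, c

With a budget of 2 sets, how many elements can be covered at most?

8

Choosing T1, T7 covers {a, b, c, d, f, g, h, i} — 8 elements.
No choice of 2 sets does better; here e is left uncovered.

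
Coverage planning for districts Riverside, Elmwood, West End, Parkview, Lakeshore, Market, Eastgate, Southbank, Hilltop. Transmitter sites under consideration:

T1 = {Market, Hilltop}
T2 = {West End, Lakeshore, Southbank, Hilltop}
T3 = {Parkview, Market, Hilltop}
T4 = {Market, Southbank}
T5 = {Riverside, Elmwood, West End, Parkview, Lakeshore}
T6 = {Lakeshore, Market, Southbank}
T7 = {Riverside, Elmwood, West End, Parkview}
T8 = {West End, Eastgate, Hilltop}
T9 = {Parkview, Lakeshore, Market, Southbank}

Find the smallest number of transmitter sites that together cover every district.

3

T4, T5, T8 together cover {Riverside, Elmwood, West End, Parkview, Lakeshore, Market, Eastgate, Southbank, Hilltop} — every district.
No 2 of the 9 transmitter sites cover everything (all 36 pairs fall short), so 3 is minimum.
Greedy (largest uncovered first) would take T5, T1, T2, T8 — 4 transmitter sites — but 3 suffice.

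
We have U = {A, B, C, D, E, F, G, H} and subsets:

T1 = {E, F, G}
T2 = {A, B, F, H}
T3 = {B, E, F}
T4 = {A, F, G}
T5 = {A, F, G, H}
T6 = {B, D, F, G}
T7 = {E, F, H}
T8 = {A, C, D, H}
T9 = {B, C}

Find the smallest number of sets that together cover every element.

3

T1, T2, T8 together cover {A, B, C, D, E, F, G, H} — every element.
No 2 of the 9 sets cover everything (all 36 pairs fall short), so 3 is minimum.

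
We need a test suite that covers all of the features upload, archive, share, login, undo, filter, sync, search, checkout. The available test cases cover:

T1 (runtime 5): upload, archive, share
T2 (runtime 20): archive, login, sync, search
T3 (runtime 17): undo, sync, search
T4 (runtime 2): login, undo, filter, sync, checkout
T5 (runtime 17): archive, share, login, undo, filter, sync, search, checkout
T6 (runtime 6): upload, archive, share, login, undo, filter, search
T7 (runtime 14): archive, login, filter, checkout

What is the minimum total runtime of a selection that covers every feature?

8

T4, T6 cover every feature at runtime 2 + 6 = 8.
Any cover uses at least 2 test cases; among all covering selections none totals below 8.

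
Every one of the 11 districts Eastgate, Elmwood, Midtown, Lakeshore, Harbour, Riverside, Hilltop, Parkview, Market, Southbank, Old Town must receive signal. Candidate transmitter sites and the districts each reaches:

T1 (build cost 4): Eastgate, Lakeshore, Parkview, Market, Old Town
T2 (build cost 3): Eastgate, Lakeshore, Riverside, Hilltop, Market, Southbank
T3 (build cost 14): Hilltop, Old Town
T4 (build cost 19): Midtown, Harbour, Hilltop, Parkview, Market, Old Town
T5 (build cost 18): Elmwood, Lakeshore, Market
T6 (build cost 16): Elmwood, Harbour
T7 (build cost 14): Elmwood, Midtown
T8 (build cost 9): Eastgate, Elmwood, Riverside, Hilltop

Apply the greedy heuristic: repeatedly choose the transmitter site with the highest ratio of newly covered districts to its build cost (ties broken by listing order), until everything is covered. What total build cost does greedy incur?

37

Pick 1: T2 adds 6 new (Eastgate, Lakeshore, Riverside, Hilltop, Market, Southbank) at build cost 3 (ratio 6/3).
Pick 2: T1 adds 2 new (Parkview, Old Town) at build cost 4 (ratio 2/4).
Pick 3: T7 adds 2 new (Elmwood, Midtown) at build cost 14 (ratio 2/14).
Pick 4: T6 adds 1 new (Harbour) at build cost 16 (ratio 1/16).
Greedy total build cost: 3 + 4 + 14 + 16 = 37. (The true optimum is 31, so greedy overshoots here.)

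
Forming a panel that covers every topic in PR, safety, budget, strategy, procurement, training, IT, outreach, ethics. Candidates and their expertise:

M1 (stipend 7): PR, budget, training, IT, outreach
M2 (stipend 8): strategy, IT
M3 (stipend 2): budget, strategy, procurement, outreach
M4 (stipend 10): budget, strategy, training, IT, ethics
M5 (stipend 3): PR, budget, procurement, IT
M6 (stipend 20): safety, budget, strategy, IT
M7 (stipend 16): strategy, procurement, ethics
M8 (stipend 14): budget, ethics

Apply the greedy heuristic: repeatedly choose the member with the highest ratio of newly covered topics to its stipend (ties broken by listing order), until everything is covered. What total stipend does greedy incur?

35

Pick 1: M3 adds 4 new (budget, strategy, procurement, outreach) at stipend 2 (ratio 4/2).
Pick 2: M5 adds 2 new (PR, IT) at stipend 3 (ratio 2/3).
Pick 3: M4 adds 2 new (training, ethics) at stipend 10 (ratio 2/10).
Pick 4: M6 adds 1 new (safety) at stipend 20 (ratio 1/20).
Greedy total stipend: 2 + 3 + 10 + 20 = 35.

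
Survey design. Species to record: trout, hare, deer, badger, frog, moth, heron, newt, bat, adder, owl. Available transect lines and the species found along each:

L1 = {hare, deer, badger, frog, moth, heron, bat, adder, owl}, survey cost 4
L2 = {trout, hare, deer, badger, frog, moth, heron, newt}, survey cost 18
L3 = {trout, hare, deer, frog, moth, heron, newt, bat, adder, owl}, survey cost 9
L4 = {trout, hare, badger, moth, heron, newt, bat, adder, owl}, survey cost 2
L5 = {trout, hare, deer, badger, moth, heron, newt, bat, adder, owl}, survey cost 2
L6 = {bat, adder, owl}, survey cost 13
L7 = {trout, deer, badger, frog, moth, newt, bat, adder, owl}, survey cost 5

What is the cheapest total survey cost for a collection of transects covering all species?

6

L1, L4 cover every species at survey cost 4 + 2 = 6.
Any cover uses at least 2 transects; among all covering selections none totals below 6.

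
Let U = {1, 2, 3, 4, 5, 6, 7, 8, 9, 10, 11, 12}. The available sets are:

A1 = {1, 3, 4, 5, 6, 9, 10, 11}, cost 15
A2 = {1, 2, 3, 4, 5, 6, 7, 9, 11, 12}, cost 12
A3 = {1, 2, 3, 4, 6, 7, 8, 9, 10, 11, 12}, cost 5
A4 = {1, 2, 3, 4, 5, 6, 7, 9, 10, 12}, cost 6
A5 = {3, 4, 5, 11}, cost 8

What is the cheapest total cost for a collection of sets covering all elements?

A3, A4 cover every element at cost 5 + 6 = 11.
Any cover uses at least 2 sets; among all covering selections none totals below 11.

11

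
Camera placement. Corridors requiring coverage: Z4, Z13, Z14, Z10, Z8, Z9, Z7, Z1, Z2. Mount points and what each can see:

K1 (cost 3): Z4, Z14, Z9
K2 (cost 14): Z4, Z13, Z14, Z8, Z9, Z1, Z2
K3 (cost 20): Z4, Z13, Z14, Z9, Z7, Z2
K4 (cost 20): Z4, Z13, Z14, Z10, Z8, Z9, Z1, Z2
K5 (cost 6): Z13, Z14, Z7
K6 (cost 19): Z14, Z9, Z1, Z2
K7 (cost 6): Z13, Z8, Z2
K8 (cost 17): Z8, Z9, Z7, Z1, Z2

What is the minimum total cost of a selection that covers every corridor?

26

K4, K5 cover every corridor at cost 20 + 6 = 26.
Any cover uses at least 2 camera mounts; among all covering selections none totals below 26.
Greedy by coverage-per-cost would pick K1, K7, K5, K4 for 35 — worse than the optimum 26.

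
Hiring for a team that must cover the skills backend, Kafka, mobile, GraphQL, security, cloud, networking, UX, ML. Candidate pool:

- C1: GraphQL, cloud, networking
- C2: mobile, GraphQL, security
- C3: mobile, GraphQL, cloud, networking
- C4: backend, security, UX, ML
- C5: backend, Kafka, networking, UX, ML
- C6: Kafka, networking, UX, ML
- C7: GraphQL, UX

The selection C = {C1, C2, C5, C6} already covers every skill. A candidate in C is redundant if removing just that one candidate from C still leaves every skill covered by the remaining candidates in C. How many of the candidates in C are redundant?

1

Drop C1: cloud uncovered — not redundant.
Drop C2: mobile, security uncovered — not redundant.
Drop C5: backend uncovered — not redundant.
Drop C6: the rest still cover every skill — redundant.
1 redundant: C6.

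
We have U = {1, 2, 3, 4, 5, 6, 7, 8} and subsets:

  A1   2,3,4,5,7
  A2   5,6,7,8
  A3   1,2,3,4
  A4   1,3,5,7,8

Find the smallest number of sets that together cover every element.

A2, A3 together cover {1, 2, 3, 4, 5, 6, 7, 8} — every element.
No single set contains all 8 elements, so 2 is optimal.
Greedy (largest uncovered first) would take A1, A2, A3 — 3 sets — but 2 suffice.

2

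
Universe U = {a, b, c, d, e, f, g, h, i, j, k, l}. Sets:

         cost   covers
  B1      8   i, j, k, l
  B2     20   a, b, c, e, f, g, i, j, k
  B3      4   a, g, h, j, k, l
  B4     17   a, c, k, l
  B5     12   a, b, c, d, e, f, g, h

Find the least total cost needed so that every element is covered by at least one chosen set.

20

B1, B5 cover every element at cost 8 + 12 = 20.
Any cover uses at least 2 sets; among all covering selections none totals below 20.
Greedy by coverage-per-cost would pick B3, B5, B1 for 24 — worse than the optimum 20.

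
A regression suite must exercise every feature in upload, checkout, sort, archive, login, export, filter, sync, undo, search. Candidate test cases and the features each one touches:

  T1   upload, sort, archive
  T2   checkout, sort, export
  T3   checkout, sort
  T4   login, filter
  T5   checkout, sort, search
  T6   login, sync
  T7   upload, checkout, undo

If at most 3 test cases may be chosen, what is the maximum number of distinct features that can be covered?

7

Choosing T1, T2, T4 covers {upload, checkout, sort, archive, login, export, filter} — 7 features.
No choice of 3 test cases does better; here sync, undo, search are left uncovered.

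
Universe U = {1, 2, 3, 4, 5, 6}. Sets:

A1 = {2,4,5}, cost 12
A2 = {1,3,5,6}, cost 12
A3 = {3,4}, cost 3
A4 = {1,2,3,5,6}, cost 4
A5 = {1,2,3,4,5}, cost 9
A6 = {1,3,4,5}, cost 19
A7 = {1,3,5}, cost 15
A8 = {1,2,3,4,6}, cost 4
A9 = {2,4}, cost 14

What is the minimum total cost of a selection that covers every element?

A3, A4 cover every element at cost 3 + 4 = 7.
Any cover uses at least 2 sets; among all covering selections none totals below 7.

7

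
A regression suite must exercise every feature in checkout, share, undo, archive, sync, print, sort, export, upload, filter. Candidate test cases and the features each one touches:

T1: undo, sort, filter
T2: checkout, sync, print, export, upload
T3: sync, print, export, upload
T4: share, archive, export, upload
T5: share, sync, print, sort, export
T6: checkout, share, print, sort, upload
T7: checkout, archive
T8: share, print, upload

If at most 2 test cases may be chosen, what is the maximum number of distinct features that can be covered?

8

Choosing T1, T2 covers {checkout, undo, sync, print, sort, export, upload, filter} — 8 features.
No choice of 2 test cases does better; here share, archive are left uncovered.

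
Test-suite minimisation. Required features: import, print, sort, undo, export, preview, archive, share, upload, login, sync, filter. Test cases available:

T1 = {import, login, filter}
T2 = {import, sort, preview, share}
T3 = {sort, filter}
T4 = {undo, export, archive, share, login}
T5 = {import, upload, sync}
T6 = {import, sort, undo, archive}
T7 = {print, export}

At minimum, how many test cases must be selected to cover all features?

T1, T2, T4, T5, T7 together cover {import, print, sort, undo, export, preview, archive, share, upload, login, sync, filter} — every feature.
No 4 of the 7 test cases cover everything (all 35 size-4 selections fall short), so 5 is minimum.

5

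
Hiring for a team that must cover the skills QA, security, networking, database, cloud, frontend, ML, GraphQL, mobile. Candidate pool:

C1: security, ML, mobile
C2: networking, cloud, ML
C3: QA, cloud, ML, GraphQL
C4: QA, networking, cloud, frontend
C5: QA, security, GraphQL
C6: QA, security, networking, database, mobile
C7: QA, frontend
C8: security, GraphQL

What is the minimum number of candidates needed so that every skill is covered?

C3, C4, C6 together cover {QA, security, networking, database, cloud, frontend, ML, GraphQL, mobile} — every skill.
No 2 of the 8 candidates cover everything (all 28 pairs fall short), so 3 is minimum.

3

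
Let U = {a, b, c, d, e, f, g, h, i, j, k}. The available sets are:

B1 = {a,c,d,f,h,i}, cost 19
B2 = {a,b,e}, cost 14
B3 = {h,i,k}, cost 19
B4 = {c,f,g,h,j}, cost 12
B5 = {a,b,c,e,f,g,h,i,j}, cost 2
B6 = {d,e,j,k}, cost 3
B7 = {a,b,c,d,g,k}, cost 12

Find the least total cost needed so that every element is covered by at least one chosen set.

B5, B6 cover every element at cost 2 + 3 = 5.
Any cover uses at least 2 sets; among all covering selections none totals below 5.

5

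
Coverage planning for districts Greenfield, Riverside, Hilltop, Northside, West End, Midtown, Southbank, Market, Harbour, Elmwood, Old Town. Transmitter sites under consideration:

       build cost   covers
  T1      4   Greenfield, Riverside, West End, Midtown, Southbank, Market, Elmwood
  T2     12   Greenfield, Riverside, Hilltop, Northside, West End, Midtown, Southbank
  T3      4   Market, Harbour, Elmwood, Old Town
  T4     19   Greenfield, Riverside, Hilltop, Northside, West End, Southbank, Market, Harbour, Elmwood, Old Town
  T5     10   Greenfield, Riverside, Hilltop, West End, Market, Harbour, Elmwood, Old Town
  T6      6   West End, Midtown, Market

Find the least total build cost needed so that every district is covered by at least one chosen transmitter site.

16

T2, T3 cover every district at build cost 12 + 4 = 16.
Any cover uses at least 2 transmitter sites; among all covering selections none totals below 16.
Greedy by coverage-per-build cost would pick T1, T3, T2 for 20 — worse than the optimum 16.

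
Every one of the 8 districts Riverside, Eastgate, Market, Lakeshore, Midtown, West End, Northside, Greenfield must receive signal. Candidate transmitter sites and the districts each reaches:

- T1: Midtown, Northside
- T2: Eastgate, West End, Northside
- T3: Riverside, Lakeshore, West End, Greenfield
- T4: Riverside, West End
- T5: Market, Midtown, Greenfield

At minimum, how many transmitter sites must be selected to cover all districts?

T2, T3, T5 together cover {Riverside, Eastgate, Market, Lakeshore, Midtown, West End, Northside, Greenfield} — every district.
No 2 of the 5 transmitter sites cover everything (all 10 pairs fall short), so 3 is minimum.

3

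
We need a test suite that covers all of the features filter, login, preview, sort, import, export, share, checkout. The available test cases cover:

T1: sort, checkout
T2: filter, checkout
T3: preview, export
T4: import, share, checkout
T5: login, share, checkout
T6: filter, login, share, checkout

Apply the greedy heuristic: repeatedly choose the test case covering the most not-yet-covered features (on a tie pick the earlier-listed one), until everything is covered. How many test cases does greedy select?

4

Pick 1: T6 covers 4 new features (filter, login, share, checkout).
Pick 2: T3 covers 2 new features (preview, export).
Pick 3: T1 covers 1 new features (sort).
Pick 4: T4 covers 1 new features (import).
Greedy uses 4 test cases.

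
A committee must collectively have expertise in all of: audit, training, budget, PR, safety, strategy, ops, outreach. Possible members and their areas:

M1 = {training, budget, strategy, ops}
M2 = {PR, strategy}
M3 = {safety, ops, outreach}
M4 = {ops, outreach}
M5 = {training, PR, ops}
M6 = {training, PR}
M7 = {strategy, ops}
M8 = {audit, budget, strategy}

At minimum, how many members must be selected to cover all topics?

M3, M5, M8 together cover {audit, training, budget, PR, safety, strategy, ops, outreach} — every topic.
No 2 of the 8 members cover everything (all 28 pairs fall short), so 3 is minimum.
Greedy (largest uncovered first) would take M1, M3, M2, M8 — 4 members — but 3 suffice.

3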